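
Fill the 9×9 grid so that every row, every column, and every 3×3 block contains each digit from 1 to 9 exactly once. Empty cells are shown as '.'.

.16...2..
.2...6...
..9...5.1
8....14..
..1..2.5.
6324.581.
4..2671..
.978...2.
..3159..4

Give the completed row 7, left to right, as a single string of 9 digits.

458267139

r4c3 = 5: row 4 has {1,4,8}; col 3 has {1,2,3,6,7,9}; box has {1,2,3,6,8} → only 5 remains.
r7c3 = 8: row 7 has {1,2,4,6,7}; col 3 has {1,2,3,5,6,7,9}; box has {3,4,7,9} → only 8 remains.
r9c1 = 2: row 9 has {1,3,4,5,9}; col 1 has {4,6,8}; box has {3,4,7,8,9} → only 2 remains.
r9c2 = 6: row 9 has {1,2,3,4,5,9}; col 2 has {1,2,3,9}; box has {2,3,4,7,8,9} → only 6 remains.
r9c7 = 7: row 9 has {1,2,3,4,5,6,9}; col 7 has {1,2,4,5,8}; box has {1,2,4} → only 7 remains.
r9c8 = 8: row 9 has {1,2,3,4,5,6,7,9}; col 8 has {1,2,5}; box has {1,2,4,7} → only 8 remains.
r2c3 = 4: row 2 has {2,6}; col 3 has {1,2,3,5,6,7,8,9}; box has {1,2,6,9} → only 4 remains.
r4c2 = 7: row 4 has {1,4,5,8}; col 2 has {1,2,3,6,9}; box has {1,2,3,5,6,8} → only 7 remains.
r5c1 = 9: row 5 has {1,2,5}; col 1 has {2,4,6,8}; box has {1,2,3,5,6,7,8} → only 9 remains.
r5c2 = 4: row 5 has {1,2,5,9}; col 2 has {1,2,3,6,7,9}; box has {1,2,3,5,6,7,8,9} → only 4 remains.
r7c2 = 5: row 7 has {1,2,4,6,7,8}; col 2 has {1,2,3,4,6,7,9}; box has {2,3,4,6,7,8,9} → only 5 remains.
r8c1 = 1: row 8 has {2,7,8,9}; col 1 has {2,4,6,8,9}; box has {2,3,4,5,6,7,8,9} → only 1 remains.
r3c2 = 8: row 3 has {1,5,9}; col 2 has {1,2,3,4,5,6,7,9}; box has {1,2,4,6,9} → only 8 remains.
r2c5 = 1: in row 2, 1 can only go here (every other open cell in that row sees a 1).
r2c9 = 8: in row 2, 8 can only go here (every other open cell in that row sees an 8).
r3c5 = 2: in row 3, 2 can only go here (every other open cell in that row sees a 2).
r3c8 = 6: in row 3, 6 can only go here (every other open cell in that row sees a 6).
r3c6 = 4: in row 3, 4 can only go here (every other open cell in that row sees a 4).
r8c6 = 3: row 8 has {1,2,7,8,9}; col 6 has {1,2,4,5,6,7,9}; box has {1,2,5,6,7,8,9} → only 3 remains.
r8c7 = 6: row 8 has {1,2,3,7,8,9}; col 7 has {1,2,4,5,7,8}; box has {1,2,4,7,8} → only 6 remains.
r8c9 = 5: row 8 has {1,2,3,6,7,8,9}; col 9 has {1,4,8}; box has {1,2,4,6,7,8} → only 5 remains.
r1c6 = 8: row 1 has {1,2,6}; col 6 has {1,2,3,4,5,6,7,9}; box has {1,2,4,6} → only 8 remains.
r5c7 = 3: row 5 has {1,2,4,5,9}; col 7 has {1,2,4,5,6,7,8}; box has {1,4,5,8} → only 3 remains.
r8c5 = 4: row 8 has {1,2,3,5,6,7,8,9}; col 5 has {1,2,5,6}; box has {1,2,3,5,6,7,8,9} → only 4 remains.
r2c7 = 9: row 2 has {1,2,4,6,8}; col 7 has {1,2,3,4,5,6,7,8}; box has {1,2,5,6,8} → only 9 remains.
r4c8 = 9: row 4 has {1,4,5,7,8}; col 8 has {1,2,5,6,8}; box has {1,3,4,5,8} → only 9 remains.
r6c9 = 7: row 6 has {1,2,3,4,5,6,8}; col 9 has {1,4,5,8}; box has {1,3,4,5,8,9} → only 7 remains.
r7c8 = 3: row 7 has {1,2,4,5,6,7,8}; col 8 has {1,2,5,6,8,9}; box has {1,2,4,5,6,7,8} → only 3 remains.
r7c9 = 9: row 7 has {1,2,3,4,5,6,7,8}; col 9 has {1,4,5,7,8}; box has {1,2,3,4,5,6,7,8} → only 9 remains.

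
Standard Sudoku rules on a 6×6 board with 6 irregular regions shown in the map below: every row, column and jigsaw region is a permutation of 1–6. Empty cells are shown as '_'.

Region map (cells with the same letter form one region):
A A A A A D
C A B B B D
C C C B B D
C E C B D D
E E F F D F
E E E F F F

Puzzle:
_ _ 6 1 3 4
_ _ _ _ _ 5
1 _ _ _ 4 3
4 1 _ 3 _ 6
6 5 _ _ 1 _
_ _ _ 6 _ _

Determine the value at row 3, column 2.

row 1, column 2 = 2 (sole candidate).
row 2, column 2 = 4 (sole candidate).
row 2, column 4 = 2 (sole candidate).
row 2, column 5 = 6 (sole candidate).
row 3, column 2 = 6: row 3 has {1,3,4}; col 2 has {1,2,4,5}; region has {1,4} → only 6 remains.

6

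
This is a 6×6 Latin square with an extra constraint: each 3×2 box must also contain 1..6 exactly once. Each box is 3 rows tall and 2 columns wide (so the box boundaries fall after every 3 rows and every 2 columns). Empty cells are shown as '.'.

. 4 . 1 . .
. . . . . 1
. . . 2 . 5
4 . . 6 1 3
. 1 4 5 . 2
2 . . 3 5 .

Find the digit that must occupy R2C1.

6

R1C6 = 6 (sole candidate).
R2C4 = 4 (sole candidate).
R4C2 = 5 (sole candidate).
R4C3 = 2 (sole candidate).
R5C5 = 6 (sole candidate).
R6C2 = 6 (sole candidate).
R6C3 = 1 (sole candidate).
R6C6 = 4 (sole candidate).
R3C2 = 3 (sole candidate).
R3C3 = 6 (sole candidate).
R3C5 = 4 (sole candidate).
R5C1 = 3 (sole candidate).
R1C1 = 5 (sole candidate).
R1C3 = 3 (sole candidate).
R1C5 = 2 (sole candidate).
R2C1 = 6: row 2 has {1,4}; col 1 has {2,3,4,5}; box has {3,4,5} → only 6 remains.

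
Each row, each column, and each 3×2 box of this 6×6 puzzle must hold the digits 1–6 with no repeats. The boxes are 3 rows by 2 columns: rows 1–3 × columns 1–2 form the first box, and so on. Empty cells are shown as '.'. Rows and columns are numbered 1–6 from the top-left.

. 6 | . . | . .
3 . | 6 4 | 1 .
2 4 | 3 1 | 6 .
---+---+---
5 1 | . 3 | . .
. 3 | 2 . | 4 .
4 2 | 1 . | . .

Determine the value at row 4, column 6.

6

row 1, column 1 = 1: row 1 has {6}; col 1 has {2,3,4,5}; box has {2,3,4,6} → only 1 remains.
row 1, column 3 = 5: row 1 has {1,6}; col 3 has {1,2,3,6}; box has {1,3,4,6} → only 5 remains.
row 1, column 4 = 2: row 1 has {1,5,6}; col 4 has {1,3,4}; box has {1,3,4,5,6} → only 2 remains.
row 1, column 5 = 3: row 1 has {1,2,5,6}; col 5 has {1,4,6}; box has {1,6} → only 3 remains.
row 1, column 6 = 4: row 1 has {1,2,3,5,6}; col 6 has {}; box has {1,3,6} → only 4 remains.
row 2, column 2 = 5: row 2 has {1,3,4,6}; col 2 has {1,2,3,4,6}; box has {1,2,3,4,6} → only 5 remains.
row 2, column 6 = 2: row 2 has {1,3,4,5,6}; col 6 has {4}; box has {1,3,4,6} → only 2 remains.
row 3, column 6 = 5: row 3 has {1,2,3,4,6}; col 6 has {2,4}; box has {1,2,3,4,6} → only 5 remains.
row 4, column 3 = 4: row 4 has {1,3,5}; col 3 has {1,2,3,5,6}; box has {1,2,3} → only 4 remains.
row 4, column 5 = 2: row 4 has {1,3,4,5}; col 5 has {1,3,4,6}; box has {4} → only 2 remains.
row 4, column 6 = 6: row 4 has {1,2,3,4,5}; col 6 has {2,4,5}; box has {2,4} → only 6 remains.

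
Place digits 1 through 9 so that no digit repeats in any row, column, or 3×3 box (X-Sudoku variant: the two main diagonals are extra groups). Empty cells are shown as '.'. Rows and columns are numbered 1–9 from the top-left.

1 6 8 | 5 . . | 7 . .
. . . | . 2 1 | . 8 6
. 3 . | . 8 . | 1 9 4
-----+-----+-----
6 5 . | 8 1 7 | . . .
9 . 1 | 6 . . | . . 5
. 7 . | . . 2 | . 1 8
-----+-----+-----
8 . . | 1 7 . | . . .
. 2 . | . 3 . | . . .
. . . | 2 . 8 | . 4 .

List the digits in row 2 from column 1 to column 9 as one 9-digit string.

R1C9 = 3 (sole candidate).
R2C7 = 5: row 2 has {1,2,6,8}; col 7 has {1,7}; box has {1,3,4,6,7,8,9} → only 5 remains.
R3C4 = 7 (sole candidate).
R3C6 = 6 (sole candidate).
R5C5 = 4 (sole candidate).
R5C6 = 3 (sole candidate).
R5C7 = 2 (sole candidate).
R5C8 = 7 (sole candidate).
R6C4 = 9 (sole candidate).
R6C5 = 5 (sole candidate).
R8C4 = 4 (sole candidate).
R9C1 = 5 (sole candidate).
R1C5 = 9 (sole candidate).
R1C6 = 4 (sole candidate).
R1C8 = 2 (sole candidate).
R2C2 = 9: row 2 has {1,2,5,6,8}; col 2 has {2,3,5,6,7}; box has {1,3,6,8}; main diagonal has {1,2,4,8} → only 9 remains.
R2C4 = 3: row 2 has {1,2,5,6,8,9}; col 4 has {1,2,4,5,6,7,8,9}; box has {1,2,4,5,6,7,8,9} → only 3 remains.
R3C1 = 2 (sole candidate).
R3C3 = 5 (sole candidate).
R4C8 = 3 (sole candidate).
R4C9 = 9 (sole candidate).
R5C2 = 8 (sole candidate).
R7C2 = 4 (sole candidate).
R7C3 = 6 (sole candidate).
R7C7 = 3 (sole candidate).
R7C8 = 5 (sole candidate).
R7C9 = 2 (sole candidate).
R8C1 = 7 (sole candidate).
R8C3 = 9 (sole candidate).
R8C6 = 5 (sole candidate).
R8C8 = 6 (sole candidate).
R8C9 = 1 (sole candidate).
R9C2 = 1 (sole candidate).
R9C3 = 3 (sole candidate).
R9C5 = 6 (sole candidate).
R9C7 = 9 (sole candidate).
R9C9 = 7 (sole candidate).
R2C1 = 4: row 2 has {1,2,3,5,6,8,9}; col 1 has {1,2,5,6,7,8,9}; box has {1,2,3,5,6,8,9} → only 4 remains.
R2C3 = 7: row 2 has {1,2,3,4,5,6,8,9}; col 3 has {1,3,5,6,8,9}; box has {1,2,3,4,5,6,8,9} → only 7 remains.

497321586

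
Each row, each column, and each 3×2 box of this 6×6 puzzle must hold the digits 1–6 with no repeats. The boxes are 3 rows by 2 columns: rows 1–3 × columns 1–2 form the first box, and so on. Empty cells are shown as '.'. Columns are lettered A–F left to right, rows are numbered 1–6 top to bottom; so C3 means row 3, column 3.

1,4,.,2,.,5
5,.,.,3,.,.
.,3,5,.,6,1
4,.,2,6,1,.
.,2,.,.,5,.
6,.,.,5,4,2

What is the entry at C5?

C1 = 6: row 1 has {1,2,4,5}; col 3 has {2,5}; box has {2,3,5} → only 6 remains.
E1 = 3: row 1 has {1,2,4,5,6}; col 5 has {1,4,5,6}; box has {1,5,6} → only 3 remains.
B2 = 6: row 2 has {3,5}; col 2 has {2,3,4}; box has {1,3,4,5} → only 6 remains.
E2 = 2: row 2 has {3,5,6}; col 5 has {1,3,4,5,6}; box has {1,3,5,6} → only 2 remains.
F2 = 4: row 2 has {2,3,5,6}; col 6 has {1,2,5}; box has {1,2,3,5,6} → only 4 remains.
A3 = 2: row 3 has {1,3,5,6}; col 1 has {1,4,5,6}; box has {1,3,4,5,6} → only 2 remains.
D3 = 4: row 3 has {1,2,3,5,6}; col 4 has {2,3,5,6}; box has {2,3,5,6} → only 4 remains.
B4 = 5: row 4 has {1,2,4,6}; col 2 has {2,3,4,6}; box has {2,4,6} → only 5 remains.
F4 = 3: row 4 has {1,2,4,5,6}; col 6 has {1,2,4,5}; box has {1,2,4,5} → only 3 remains.
A5 = 3: row 5 has {2,5}; col 1 has {1,2,4,5,6}; box has {2,4,5,6} → only 3 remains.
D5 = 1: row 5 has {2,3,5}; col 4 has {2,3,4,5,6}; box has {2,5,6} → only 1 remains.
F5 = 6: row 5 has {1,2,3,5}; col 6 has {1,2,3,4,5}; box has {1,2,3,4,5} → only 6 remains.
B6 = 1: row 6 has {2,4,5,6}; col 2 has {2,3,4,5,6}; box has {2,3,4,5,6} → only 1 remains.
C6 = 3: row 6 has {1,2,4,5,6}; col 3 has {2,5,6}; box has {1,2,5,6} → only 3 remains.
C2 = 1: row 2 has {2,3,4,5,6}; col 3 has {2,3,5,6}; box has {2,3,4,5,6} → only 1 remains.
C5 = 4: row 5 has {1,2,3,5,6}; col 3 has {1,2,3,5,6}; box has {1,2,3,5,6} → only 4 remains.

4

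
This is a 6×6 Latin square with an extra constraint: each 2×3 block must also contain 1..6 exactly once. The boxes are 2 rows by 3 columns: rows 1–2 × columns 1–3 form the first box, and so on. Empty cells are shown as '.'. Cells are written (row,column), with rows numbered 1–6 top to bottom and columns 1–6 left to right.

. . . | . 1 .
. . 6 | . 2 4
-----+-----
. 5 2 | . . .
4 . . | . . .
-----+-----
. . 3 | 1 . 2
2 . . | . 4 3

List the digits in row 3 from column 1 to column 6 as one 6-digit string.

352461

(4,3) = 1: row 4 has {4}; col 3 has {2,3,6}; box has {2,4,5} → only 1 remains.
(6,3) = 5: row 6 has {2,3,4}; col 3 has {1,2,3,6}; box has {2,3} → only 5 remains.
(6,4) = 6: row 6 has {2,3,4,5}; col 4 has {1}; box has {1,2,3,4} → only 6 remains.
(1,3) = 4: row 1 has {1}; col 3 has {1,2,3,5,6}; box has {6} → only 4 remains.
(5,1) = 6: row 5 has {1,2,3}; col 1 has {2,4}; box has {2,3,5} → only 6 remains.
(5,2) = 4: row 5 has {1,2,3,6}; col 2 has {5}; box has {2,3,5,6} → only 4 remains.
(5,5) = 5: row 5 has {1,2,3,4,6}; col 5 has {1,2,4}; box has {1,2,3,4,6} → only 5 remains.
(6,2) = 1: row 6 has {2,3,4,5,6}; col 2 has {4,5}; box has {2,3,4,5,6} → only 1 remains.
(2,2) = 3: row 2 has {2,4,6}; col 2 has {1,4,5}; box has {4,6} → only 3 remains.
(2,4) = 5: row 2 has {2,3,4,6}; col 4 has {1,6}; box has {1,2,4} → only 5 remains.
(3,1) = 3: row 3 has {2,5}; col 1 has {2,4,6}; box has {1,2,4,5} → only 3 remains.
(3,4) = 4: row 3 has {2,3,5}; col 4 has {1,5,6}; box has {} → only 4 remains.
(3,5) = 6: row 3 has {2,3,4,5}; col 5 has {1,2,4,5}; box has {4} → only 6 remains.
(3,6) = 1: row 3 has {2,3,4,5,6}; col 6 has {2,3,4}; box has {4,6} → only 1 remains.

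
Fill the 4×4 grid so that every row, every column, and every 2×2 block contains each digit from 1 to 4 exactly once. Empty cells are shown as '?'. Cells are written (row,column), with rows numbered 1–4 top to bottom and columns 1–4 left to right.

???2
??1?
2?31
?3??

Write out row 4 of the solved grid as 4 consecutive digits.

(1,3) = 4: row 1 has {2}; col 3 has {1,3}; box has {1,2} → only 4 remains.
(2,4) = 3: row 2 has {1}; col 4 has {1,2}; box has {1,2,4} → only 3 remains.
(3,2) = 4: row 3 has {1,2,3}; col 2 has {3}; box has {2,3} → only 4 remains.
(4,1) = 1: row 4 has {3}; col 1 has {2}; box has {2,3,4} → only 1 remains.
(4,3) = 2: row 4 has {1,3}; col 3 has {1,3,4}; box has {1,3} → only 2 remains.
(4,4) = 4: row 4 has {1,2,3}; col 4 has {1,2,3}; box has {1,2,3} → only 4 remains.

1324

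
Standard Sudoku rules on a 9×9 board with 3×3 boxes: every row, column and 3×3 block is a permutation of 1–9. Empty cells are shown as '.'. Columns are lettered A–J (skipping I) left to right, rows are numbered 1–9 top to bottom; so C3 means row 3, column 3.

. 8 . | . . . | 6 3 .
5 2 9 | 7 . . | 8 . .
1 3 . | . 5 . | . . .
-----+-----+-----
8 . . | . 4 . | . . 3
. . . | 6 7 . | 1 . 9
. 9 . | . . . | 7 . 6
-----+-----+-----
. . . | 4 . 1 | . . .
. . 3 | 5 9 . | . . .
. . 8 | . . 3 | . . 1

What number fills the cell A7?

J2 = 4: row 2 has {2,5,7,8,9}; col 9 has {1,3,6,9}; box has {3,6,8} → only 4 remains.
D9 = 2: row 9 has {1,3,8}; col 4 has {4,5,6,7}; box has {1,3,4,5,9} → only 2 remains.
E9 = 6: row 9 has {1,2,3,8}; col 5 has {4,5,7,9}; box has {1,2,3,4,5,9} → only 6 remains.
F2 = 6: row 2 has {2,4,5,7,8,9}; col 6 has {1,3}; box has {5,7} → only 6 remains.
H2 = 1: row 2 has {2,4,5,6,7,8,9}; col 8 has {3}; box has {3,4,6,8} → only 1 remains.
E7 = 8: row 7 has {1,4}; col 5 has {4,5,6,7,9}; box has {1,2,3,4,5,6,9} → only 8 remains.
F8 = 7: row 8 has {3,5,9}; col 6 has {1,3,6}; box has {1,2,3,4,5,6,8,9} → only 7 remains.
E2 = 3: row 2 has {1,2,4,5,6,7,8,9}; col 5 has {4,5,6,7,8,9}; box has {5,6,7} → only 3 remains.
J1 = 5: in row 1, 5 can only go here (every other open cell in that row sees a 5).
C3 = 6: in row 3, 6 can only go here (every other open cell in that row sees a 6).
F3 = 4: in row 3, 4 can only go here (every other open cell in that row sees a 4).
D3 = 8: in row 3, 8 can only go here (every other open cell in that row sees an 8).
B4 = 6: in row 4, 6 can only go here (every other open cell in that row sees a 6).
C4 = 7: in row 4, 7 can only go here (every other open cell in that row sees a 7).
C1 = 4: row 1 has {3,5,6,8}; col 3 has {3,6,7,8,9}; box has {1,2,3,5,6,8,9} → only 4 remains.
A1 = 7: row 1 has {3,4,5,6,8}; col 1 has {1,5,8}; box has {1,2,3,4,5,6,8,9} → only 7 remains.
D4 = 1: in row 4, 1 can only go here (every other open cell in that row sees a 1).
D1 = 9: row 1 has {3,4,5,6,7,8}; col 4 has {1,2,4,5,6,7,8}; box has {3,4,5,6,7,8} → only 9 remains.
F1 = 2: row 1 has {3,4,5,6,7,8,9}; col 6 has {1,3,4,6,7}; box has {3,4,5,6,7,8,9} → only 2 remains.
D6 = 3: row 6 has {6,7,9}; col 4 has {1,2,4,5,6,7,8,9}; box has {1,4,6,7} → only 3 remains.
E6 = 2: row 6 has {3,6,7,9}; col 5 has {3,4,5,6,7,8,9}; box has {1,3,4,6,7} → only 2 remains.
E1 = 1: row 1 has {2,3,4,5,6,7,8,9}; col 5 has {2,3,4,5,6,7,8,9}; box has {2,3,4,5,6,7,8,9} → only 1 remains.
A6 = 4: row 6 has {2,3,6,7,9}; col 1 has {1,5,7,8}; box has {6,7,8,9} → only 4 remains.
A9 = 9: row 9 has {1,2,3,6,8}; col 1 has {1,4,5,7,8}; box has {3,8} → only 9 remains.
B5 = 5: row 5 has {1,6,7,9}; col 2 has {2,3,6,8,9}; box has {4,6,7,8,9} → only 5 remains.
C5 = 2: row 5 has {1,5,6,7,9}; col 3 has {3,4,6,7,8,9}; box has {4,5,6,7,8,9} → only 2 remains.
F5 = 8: row 5 has {1,2,5,6,7,9}; col 6 has {1,2,3,4,6,7}; box has {1,2,3,4,6,7} → only 8 remains.
H5 = 4: row 5 has {1,2,5,6,7,8,9}; col 8 has {1,3}; box has {1,3,6,7,9} → only 4 remains.
C6 = 1: row 6 has {2,3,4,6,7,9}; col 3 has {2,3,4,6,7,8,9}; box has {2,4,5,6,7,8,9} → only 1 remains.
F6 = 5: row 6 has {1,2,3,4,6,7,9}; col 6 has {1,2,3,4,6,7,8}; box has {1,2,3,4,6,7,8} → only 5 remains.
H6 = 8: row 6 has {1,2,3,4,5,6,7,9}; col 8 has {1,3,4}; box has {1,3,4,6,7,9} → only 8 remains.
B7 = 7: row 7 has {1,4,8}; col 2 has {2,3,5,6,8,9}; box has {3,8,9} → only 7 remains.
C7 = 5: row 7 has {1,4,7,8}; col 3 has {1,2,3,4,6,7,8,9}; box has {3,7,8,9} → only 5 remains.
J7 = 2: row 7 has {1,4,5,7,8}; col 9 has {1,3,4,5,6,9}; box has {1} → only 2 remains.
G8 = 4: row 8 has {3,5,7,9}; col 7 has {1,6,7,8}; box has {1,2} → only 4 remains.
H8 = 6: row 8 has {3,4,5,7,9}; col 8 has {1,3,4,8}; box has {1,2,4} → only 6 remains.
J8 = 8: row 8 has {3,4,5,6,7,9}; col 9 has {1,2,3,4,5,6,9}; box has {1,2,4,6} → only 8 remains.
B9 = 4: row 9 has {1,2,3,6,8,9}; col 2 has {2,3,5,6,7,8,9}; box has {3,5,7,8,9} → only 4 remains.
G9 = 5: row 9 has {1,2,3,4,6,8,9}; col 7 has {1,4,6,7,8}; box has {1,2,4,6,8} → only 5 remains.
H9 = 7: row 9 has {1,2,3,4,5,6,8,9}; col 8 has {1,3,4,6,8}; box has {1,2,4,5,6,8} → only 7 remains.
J3 = 7: row 3 has {1,3,4,5,6,8}; col 9 has {1,2,3,4,5,6,8,9}; box has {1,3,4,5,6,8} → only 7 remains.
F4 = 9: row 4 has {1,3,4,6,7,8}; col 6 has {1,2,3,4,5,6,7,8}; box has {1,2,3,4,5,6,7,8} → only 9 remains.
G4 = 2: row 4 has {1,3,4,6,7,8,9}; col 7 has {1,4,5,6,7,8}; box has {1,3,4,6,7,8,9} → only 2 remains.
H4 = 5: row 4 has {1,2,3,4,6,7,8,9}; col 8 has {1,3,4,6,7,8}; box has {1,2,3,4,6,7,8,9} → only 5 remains.
A5 = 3: row 5 has {1,2,4,5,6,7,8,9}; col 1 has {1,4,5,7,8,9}; box has {1,2,4,5,6,7,8,9} → only 3 remains.
A7 = 6: row 7 has {1,2,4,5,7,8}; col 1 has {1,3,4,5,7,8,9}; box has {3,4,5,7,8,9} → only 6 remains.

6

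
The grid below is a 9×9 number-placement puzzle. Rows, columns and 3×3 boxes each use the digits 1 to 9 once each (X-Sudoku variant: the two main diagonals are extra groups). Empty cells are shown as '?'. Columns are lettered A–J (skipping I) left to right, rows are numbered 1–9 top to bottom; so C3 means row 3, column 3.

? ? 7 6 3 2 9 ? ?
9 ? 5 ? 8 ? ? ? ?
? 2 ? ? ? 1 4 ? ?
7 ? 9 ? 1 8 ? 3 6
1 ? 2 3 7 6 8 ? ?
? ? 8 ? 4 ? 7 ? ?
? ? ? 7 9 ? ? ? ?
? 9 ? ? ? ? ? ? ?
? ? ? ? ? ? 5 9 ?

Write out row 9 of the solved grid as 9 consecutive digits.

674123598

D2 = 4 (sole candidate).
F2 = 7 (sole candidate).
E3 = 5 (sole candidate).
G4 = 2 (sole candidate).
D3 = 9 (sole candidate).
D4 = 5 (sole candidate).
D6 = 2 (sole candidate).
F6 = 9 (sole candidate).
B4 = 4 (sole candidate).
B5 = 5 (sole candidate).
H5 = 4 (sole candidate).
J5 = 9 (sole candidate).
A1 = 4 (hidden single in row 1).
J2 = 2 (hidden single in row 2).
J8 = 7 (hidden single in row 8).
H3 = 7 (hidden single in row 3).
E9 = 2: in row 9, 2 can only go here (every other open cell in that row sees a 2).
B9 = 7: in row 9, 7 can only go here (every other open cell in that row sees a 7).
E8 = 6 (sole candidate).
J7 = 4 (hidden single in column 9).
H8 = 2 (hidden single in main diagonal).
A7 = 2 (hidden single in row 7).
F7 = 5 (hidden single in row 7).
A8 = 5 (hidden single in row 8).
D8 = 8 (hidden single in row 8).
D9 = 1: row 9 has {2,5,7,9}; col 4 has {2,3,4,5,6,7,8,9}; box has {2,5,6,7,8,9} → only 1 remains.
J9 = 8: in row 9, 8 can only go here (every other open cell in that row sees an 8).
J3 = 3 (sole candidate).
C3 = 6 (sole candidate).
A3 = 8 (sole candidate).
B1 = 1 (sole candidate).
J1 = 5 (sole candidate).
B2 = 3 (sole candidate).
B6 = 6 (sole candidate).
J6 = 1 (sole candidate).
B7 = 8 (sole candidate).
G7 = 1 (sole candidate).
H7 = 6 (sole candidate).
G8 = 3 (sole candidate).
H1 = 8 (sole candidate).
G2 = 6 (sole candidate).
H2 = 1 (sole candidate).
A6 = 3 (sole candidate).
H6 = 5 (sole candidate).
C7 = 3 (sole candidate).
F8 = 4 (sole candidate).
A9 = 6: row 9 has {1,2,5,7,8,9}; col 1 has {1,2,3,4,5,7,8,9}; box has {2,3,5,7,8,9}; anti-diagonal has {1,2,3,4,5,7,8,9} → only 6 remains.
C9 = 4: row 9 has {1,2,5,6,7,8,9}; col 3 has {2,3,5,6,7,8,9}; box has {2,3,5,6,7,8,9} → only 4 remains.
F9 = 3: row 9 has {1,2,4,5,6,7,8,9}; col 6 has {1,2,4,5,6,7,8,9}; box has {1,2,4,5,6,7,8,9} → only 3 remains.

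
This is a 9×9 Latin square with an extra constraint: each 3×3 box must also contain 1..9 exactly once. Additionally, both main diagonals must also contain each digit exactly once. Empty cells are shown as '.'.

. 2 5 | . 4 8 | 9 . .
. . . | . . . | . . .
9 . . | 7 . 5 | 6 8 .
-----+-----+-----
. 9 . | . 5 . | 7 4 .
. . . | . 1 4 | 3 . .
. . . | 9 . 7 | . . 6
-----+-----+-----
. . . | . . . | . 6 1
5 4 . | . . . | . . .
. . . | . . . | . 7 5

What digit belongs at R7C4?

R1C9 = 7 (hidden single in row 1).
R3C2 = 1 (hidden single in row 3).
R7C4 = 5: in row 7, 5 can only go here (every other open cell in that row sees a 5).

5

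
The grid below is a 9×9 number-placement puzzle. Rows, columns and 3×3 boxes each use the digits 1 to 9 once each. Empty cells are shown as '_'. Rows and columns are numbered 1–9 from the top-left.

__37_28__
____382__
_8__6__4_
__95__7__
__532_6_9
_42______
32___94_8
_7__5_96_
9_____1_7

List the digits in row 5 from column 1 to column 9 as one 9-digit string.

row 5, column 2 = 1: row 5 has {2,3,5,6,9}; col 2 has {2,4,7,8}; box has {2,4,5,9} → only 1 remains.
row 5, column 8 = 8: row 5 has {1,2,3,5,6,9}; col 8 has {4,6}; box has {6,7,9} → only 8 remains.
row 7, column 8 = 5 (sole candidate).
row 5, column 1 = 7: row 5 has {1,2,3,5,6,8,9}; col 1 has {3,9}; box has {1,2,4,5,9} → only 7 remains.
row 5, column 6 = 4: row 5 has {1,2,3,5,6,7,8,9}; col 6 has {2,8,9}; box has {2,3,5} → only 4 remains.

715324689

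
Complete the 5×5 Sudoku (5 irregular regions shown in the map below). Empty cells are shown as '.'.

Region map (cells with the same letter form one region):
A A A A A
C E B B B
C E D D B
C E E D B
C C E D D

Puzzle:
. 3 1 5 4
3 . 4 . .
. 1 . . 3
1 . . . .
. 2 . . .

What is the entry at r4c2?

4

r1c1 = 2 (sole candidate).
r2c2 = 5 (sole candidate).
r4c2 = 4: row 4 has {1}; col 2 has {1,2,3,5}; region has {1,5} → only 4 remains.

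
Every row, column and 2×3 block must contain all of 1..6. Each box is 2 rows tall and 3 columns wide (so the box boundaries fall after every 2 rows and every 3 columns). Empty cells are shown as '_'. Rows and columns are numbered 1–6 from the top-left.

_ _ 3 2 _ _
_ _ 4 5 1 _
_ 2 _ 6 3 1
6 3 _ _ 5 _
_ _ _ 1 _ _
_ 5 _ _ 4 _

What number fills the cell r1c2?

1

r1c5 = 6: row 1 has {2,3}; col 5 has {1,3,4,5}; box has {1,2,5} → only 6 remains.
r1c6 = 4: row 1 has {2,3,6}; col 6 has {1}; box has {1,2,5,6} → only 4 remains.
r2c1 = 2: row 2 has {1,4,5}; col 1 has {6}; box has {3,4} → only 2 remains.
r2c2 = 6: row 2 has {1,2,4,5}; col 2 has {2,3,5}; box has {2,3,4} → only 6 remains.
r2c6 = 3: row 2 has {1,2,4,5,6}; col 6 has {1,4}; box has {1,2,4,5,6} → only 3 remains.
r3c3 = 5: row 3 has {1,2,3,6}; col 3 has {3,4}; box has {2,3,6} → only 5 remains.
r4c3 = 1: row 4 has {3,5,6}; col 3 has {3,4,5}; box has {2,3,5,6} → only 1 remains.
r4c4 = 4: row 4 has {1,3,5,6}; col 4 has {1,2,5,6}; box has {1,3,5,6} → only 4 remains.
r4c6 = 2: row 4 has {1,3,4,5,6}; col 6 has {1,3,4}; box has {1,3,4,5,6} → only 2 remains.
r5c2 = 4: row 5 has {1}; col 2 has {2,3,5,6}; box has {5} → only 4 remains.
r5c5 = 2: row 5 has {1,4}; col 5 has {1,3,4,5,6}; box has {1,4} → only 2 remains.
r6c4 = 3: row 6 has {4,5}; col 4 has {1,2,4,5,6}; box has {1,2,4} → only 3 remains.
r6c6 = 6: row 6 has {3,4,5}; col 6 has {1,2,3,4}; box has {1,2,3,4} → only 6 remains.
r1c2 = 1: row 1 has {2,3,4,6}; col 2 has {2,3,4,5,6}; box has {2,3,4,6} → only 1 remains.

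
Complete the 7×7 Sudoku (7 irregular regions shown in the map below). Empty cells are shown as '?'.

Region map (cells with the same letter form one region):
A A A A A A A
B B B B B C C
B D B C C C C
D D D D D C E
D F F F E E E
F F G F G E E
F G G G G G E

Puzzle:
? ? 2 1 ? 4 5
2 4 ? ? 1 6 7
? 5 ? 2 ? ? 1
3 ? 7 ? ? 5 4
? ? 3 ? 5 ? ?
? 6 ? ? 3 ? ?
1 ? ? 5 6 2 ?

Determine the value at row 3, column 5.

4

row 1, column 5 = 7: row 1 has {1,2,4,5}; col 5 has {1,3,5,6}; region has {1,2,4,5} → only 7 remains.
row 2, column 3 = 5: row 2 has {1,2,4,6,7}; col 3 has {2,3,7}; region has {1,2,4} → only 5 remains.
row 2, column 4 = 3: row 2 has {1,2,4,5,6,7}; col 4 has {1,2,5}; region has {1,2,4,5} → only 3 remains.
row 3, column 3 = 6: row 3 has {1,2,5}; col 3 has {2,3,5,7}; region has {1,2,3,4,5} → only 6 remains.
row 3, column 5 = 4: row 3 has {1,2,5,6}; col 5 has {1,3,5,6,7}; region has {1,2,5,6,7} → only 4 remains.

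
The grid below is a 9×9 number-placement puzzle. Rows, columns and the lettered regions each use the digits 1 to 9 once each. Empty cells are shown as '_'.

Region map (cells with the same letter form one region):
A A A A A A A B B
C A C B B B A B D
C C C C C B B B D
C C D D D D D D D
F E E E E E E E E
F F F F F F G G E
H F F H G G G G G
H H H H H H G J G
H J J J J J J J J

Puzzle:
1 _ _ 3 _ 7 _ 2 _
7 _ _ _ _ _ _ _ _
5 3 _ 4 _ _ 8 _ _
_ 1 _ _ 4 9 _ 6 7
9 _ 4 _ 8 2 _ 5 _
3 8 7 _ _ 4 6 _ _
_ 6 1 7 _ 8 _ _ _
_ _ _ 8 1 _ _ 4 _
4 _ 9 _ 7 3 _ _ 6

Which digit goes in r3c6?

r5c2 = 7 (sole candidate).
r7c1 = 2 (sole candidate).
r8c1 = 6 (sole candidate).
r8c6 = 5 (sole candidate).
r4c1 = 8 (sole candidate).
r8c2 = 9 (sole candidate).
r8c3 = 3 (sole candidate).
r8c9 = 2 (sole candidate).
r3c9 = 1 (sole candidate).
r5c9 = 3 (sole candidate).
r6c9 = 9 (sole candidate).
r8c7 = 7 (sole candidate).
r3c6 = 6: row 3 has {1,3,4,5,8}; col 6 has {2,3,4,5,7,8,9}; region has {2,8} → only 6 remains.

6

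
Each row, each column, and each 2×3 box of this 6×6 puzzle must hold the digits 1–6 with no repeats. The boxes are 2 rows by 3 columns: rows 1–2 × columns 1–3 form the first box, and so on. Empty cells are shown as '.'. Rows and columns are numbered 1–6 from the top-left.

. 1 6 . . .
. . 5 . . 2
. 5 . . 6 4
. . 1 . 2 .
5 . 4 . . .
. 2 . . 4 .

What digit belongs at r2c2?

r6c3 = 3 (sole candidate).
r3c3 = 2 (sole candidate).
r5c2 = 6 (sole candidate).
r6c1 = 1 (sole candidate).
r3c1 = 3 (sole candidate).
r3c4 = 1 (sole candidate).
r4c2 = 4 (sole candidate).
r2c1 = 4 (sole candidate).
r2c2 = 3: row 2 has {2,4,5}; col 2 has {1,2,4,5,6}; box has {1,4,5,6} → only 3 remains.

3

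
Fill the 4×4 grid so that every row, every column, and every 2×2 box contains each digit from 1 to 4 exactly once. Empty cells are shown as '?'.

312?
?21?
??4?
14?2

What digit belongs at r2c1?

4

r1c4 = 4: row 1 has {1,2,3}; col 4 has {2}; box has {1,2} → only 4 remains.
r2c1 = 4: row 2 has {1,2}; col 1 has {1,3}; box has {1,2,3} → only 4 remains.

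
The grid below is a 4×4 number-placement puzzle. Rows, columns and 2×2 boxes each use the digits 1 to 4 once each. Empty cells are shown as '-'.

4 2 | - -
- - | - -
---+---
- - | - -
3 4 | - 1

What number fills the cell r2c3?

4

r1c4 = 3: row 1 has {2,4}; col 4 has {1}; box has {} → only 3 remains.
r2c1 = 1: row 2 has {}; col 1 has {3,4}; box has {2,4} → only 1 remains.
r2c2 = 3: row 2 has {1}; col 2 has {2,4}; box has {1,2,4} → only 3 remains.
r3c1 = 2: row 3 has {}; col 1 has {1,3,4}; box has {3,4} → only 2 remains.
r3c2 = 1: row 3 has {2}; col 2 has {2,3,4}; box has {2,3,4} → only 1 remains.
r3c4 = 4: row 3 has {1,2}; col 4 has {1,3}; box has {1} → only 4 remains.
r4c3 = 2: row 4 has {1,3,4}; col 3 has {}; box has {1,4} → only 2 remains.
r1c3 = 1: row 1 has {2,3,4}; col 3 has {2}; box has {3} → only 1 remains.
r2c3 = 4: row 2 has {1,3}; col 3 has {1,2}; box has {1,3} → only 4 remains.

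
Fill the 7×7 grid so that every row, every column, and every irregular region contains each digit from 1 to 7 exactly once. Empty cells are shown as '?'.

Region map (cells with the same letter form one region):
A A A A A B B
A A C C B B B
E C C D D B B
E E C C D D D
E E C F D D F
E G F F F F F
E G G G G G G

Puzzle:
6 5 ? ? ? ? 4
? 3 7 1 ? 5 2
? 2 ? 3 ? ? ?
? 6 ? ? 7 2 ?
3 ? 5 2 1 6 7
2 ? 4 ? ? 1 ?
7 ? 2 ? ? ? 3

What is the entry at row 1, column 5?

2

row 1, column 3 = 1 (sole candidate).
row 1, column 4 = 7 (sole candidate).
row 1, column 5 = 2: row 1 has {1,4,5,6,7}; col 5 has {1,7}; region has {1,3,5,6,7} → only 2 remains.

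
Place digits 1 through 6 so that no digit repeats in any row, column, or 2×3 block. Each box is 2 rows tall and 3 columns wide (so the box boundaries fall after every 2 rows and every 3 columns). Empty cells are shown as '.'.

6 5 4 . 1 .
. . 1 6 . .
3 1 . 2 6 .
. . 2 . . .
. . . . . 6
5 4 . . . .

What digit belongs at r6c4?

1

r1c4 = 3: row 1 has {1,4,5,6}; col 4 has {2,6}; box has {1,6} → only 3 remains.
r1c6 = 2: row 1 has {1,3,4,5,6}; col 6 has {6}; box has {1,3,6} → only 2 remains.
r2c1 = 2: row 2 has {1,6}; col 1 has {3,5,6}; box has {1,4,5,6} → only 2 remains.
r2c2 = 3: row 2 has {1,2,6}; col 2 has {1,4,5}; box has {1,2,4,5,6} → only 3 remains.
r3c3 = 5: row 3 has {1,2,3,6}; col 3 has {1,2,4}; box has {1,2,3} → only 5 remains.
r3c6 = 4: row 3 has {1,2,3,5,6}; col 6 has {2,6}; box has {2,6} → only 4 remains.
r4c1 = 4: row 4 has {2}; col 1 has {2,3,5,6}; box has {1,2,3,5} → only 4 remains.
r4c2 = 6: row 4 has {2,4}; col 2 has {1,3,4,5}; box has {1,2,3,4,5} → only 6 remains.
r5c1 = 1: row 5 has {6}; col 1 has {2,3,4,5,6}; box has {4,5} → only 1 remains.
r5c2 = 2: row 5 has {1,6}; col 2 has {1,3,4,5,6}; box has {1,4,5} → only 2 remains.
r5c3 = 3: row 5 has {1,2,6}; col 3 has {1,2,4,5}; box has {1,2,4,5} → only 3 remains.
r6c3 = 6: row 6 has {4,5}; col 3 has {1,2,3,4,5}; box has {1,2,3,4,5} → only 6 remains.
r6c4 = 1: row 6 has {4,5,6}; col 4 has {2,3,6}; box has {6} → only 1 remains.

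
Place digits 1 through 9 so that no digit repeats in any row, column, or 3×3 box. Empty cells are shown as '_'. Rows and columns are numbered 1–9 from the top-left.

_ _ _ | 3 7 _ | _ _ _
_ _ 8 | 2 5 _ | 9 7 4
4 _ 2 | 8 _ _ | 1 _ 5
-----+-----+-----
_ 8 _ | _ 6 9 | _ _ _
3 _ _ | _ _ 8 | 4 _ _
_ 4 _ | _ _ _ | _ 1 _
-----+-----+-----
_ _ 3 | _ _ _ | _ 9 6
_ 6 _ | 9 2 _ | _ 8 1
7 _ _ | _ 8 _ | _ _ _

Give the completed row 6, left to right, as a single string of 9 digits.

row 3, column 5 = 9 (sole candidate).
row 3, column 6 = 6 (sole candidate).
row 3, column 8 = 3 (sole candidate).
row 5, column 5 = 1 (sole candidate).
row 6, column 5 = 3: row 6 has {1,4}; col 5 has {1,2,5,6,7,8,9}; box has {1,6,8,9} → only 3 remains.
row 7, column 5 = 4 (sole candidate).
row 8, column 1 = 5 (sole candidate).
row 8, column 3 = 4 (sole candidate).
row 2, column 6 = 1 (sole candidate).
row 3, column 2 = 7 (sole candidate).
row 1, column 6 = 4 (sole candidate).
row 2, column 1 = 6 (sole candidate).
row 2, column 2 = 3 (sole candidate).
row 4, column 4 = 4 (hidden single in row 4).
row 7, column 1 = 8 (hidden single in row 7).
row 9, column 8 = 4 (hidden single in row 9).
row 9, column 4 = 6 (hidden single in row 9).
row 7, column 4 = 1 (hidden single in column 4).
row 7, column 2 = 2 (sole candidate).
row 6, column 6 = 2: in column 6, 2 can only go here (every other open cell in that column sees a 2).
row 6, column 1 = 9: row 6 has {1,2,3,4}; col 1 has {3,4,5,6,7,8}; box has {3,4,8} → only 9 remains.
row 1, column 1 = 1 (sole candidate).
row 4, column 1 = 2 (sole candidate).
row 4, column 8 = 5 (sole candidate).
row 5, column 2 = 5 (sole candidate).
row 5, column 4 = 7 (sole candidate).
row 6, column 4 = 5: row 6 has {1,2,3,4,9}; col 4 has {1,2,3,4,6,7,8,9}; box has {1,2,3,4,6,7,8,9} → only 5 remains.
row 1, column 2 = 9 (sole candidate).
row 1, column 3 = 5 (sole candidate).
row 5, column 3 = 6 (sole candidate).
row 5, column 8 = 2 (sole candidate).
row 5, column 9 = 9 (sole candidate).
row 6, column 3 = 7: row 6 has {1,2,3,4,5,9}; col 3 has {2,3,4,5,6,8}; box has {2,3,4,5,6,8,9} → only 7 remains.
row 6, column 9 = 8: row 6 has {1,2,3,4,5,7,9}; col 9 has {1,4,5,6,9}; box has {1,2,4,5,9} → only 8 remains.
row 9, column 2 = 1 (sole candidate).
row 9, column 3 = 9 (sole candidate).
row 1, column 8 = 6 (sole candidate).
row 1, column 9 = 2 (sole candidate).
row 4, column 3 = 1 (sole candidate).
row 6, column 7 = 6: row 6 has {1,2,3,4,5,7,8,9}; col 7 has {1,4,9}; box has {1,2,4,5,8,9} → only 6 remains.

947532618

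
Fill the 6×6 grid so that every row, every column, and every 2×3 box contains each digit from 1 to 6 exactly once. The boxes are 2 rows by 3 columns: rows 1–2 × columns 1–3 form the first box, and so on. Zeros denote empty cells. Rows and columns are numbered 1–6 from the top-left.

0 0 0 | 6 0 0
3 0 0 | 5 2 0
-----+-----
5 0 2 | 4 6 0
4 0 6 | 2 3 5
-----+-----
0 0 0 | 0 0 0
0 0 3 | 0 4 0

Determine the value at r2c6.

r1c5 = 1: row 1 has {6}; col 5 has {2,3,4,6}; box has {2,5,6} → only 1 remains.
r2c6 = 4: row 2 has {2,3,5}; col 6 has {5}; box has {1,2,5,6} → only 4 remains.

4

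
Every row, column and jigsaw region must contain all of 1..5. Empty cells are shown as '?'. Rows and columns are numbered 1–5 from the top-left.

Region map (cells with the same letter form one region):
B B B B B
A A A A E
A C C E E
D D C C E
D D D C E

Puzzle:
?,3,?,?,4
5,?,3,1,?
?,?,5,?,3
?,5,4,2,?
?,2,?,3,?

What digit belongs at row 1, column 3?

2

row 1, column 4 = 5: row 1 has {3,4}; col 4 has {1,2,3}; region has {3,4} → only 5 remains.
row 2, column 2 = 4: row 2 has {1,3,5}; col 2 has {2,3,5}; region has {1,3,5} → only 4 remains.
row 2, column 5 = 2: row 2 has {1,3,4,5}; col 5 has {3,4}; region has {3} → only 2 remains.
row 3, column 1 = 2: row 3 has {3,5}; col 1 has {5}; region has {1,3,4,5} → only 2 remains.
row 3, column 2 = 1: row 3 has {2,3,5}; col 2 has {2,3,4,5}; region has {2,3,4,5} → only 1 remains.
row 3, column 4 = 4: row 3 has {1,2,3,5}; col 4 has {1,2,3,5}; region has {2,3} → only 4 remains.
row 4, column 5 = 1: row 4 has {2,4,5}; col 5 has {2,3,4}; region has {2,3,4} → only 1 remains.
row 5, column 3 = 1: row 5 has {2,3}; col 3 has {3,4,5}; region has {2,5} → only 1 remains.
row 5, column 5 = 5: row 5 has {1,2,3}; col 5 has {1,2,3,4}; region has {1,2,3,4} → only 5 remains.
row 1, column 1 = 1: row 1 has {3,4,5}; col 1 has {2,5}; region has {3,4,5} → only 1 remains.
row 1, column 3 = 2: row 1 has {1,3,4,5}; col 3 has {1,3,4,5}; region has {1,3,4,5} → only 2 remains.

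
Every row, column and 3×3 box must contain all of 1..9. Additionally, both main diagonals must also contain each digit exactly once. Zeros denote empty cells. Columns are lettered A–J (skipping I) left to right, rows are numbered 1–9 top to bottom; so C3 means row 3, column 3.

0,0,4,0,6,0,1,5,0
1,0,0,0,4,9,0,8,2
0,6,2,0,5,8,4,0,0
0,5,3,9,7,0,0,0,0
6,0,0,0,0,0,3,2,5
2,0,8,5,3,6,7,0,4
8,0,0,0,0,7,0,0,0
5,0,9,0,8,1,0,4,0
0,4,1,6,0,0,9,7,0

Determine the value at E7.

9

G2 = 6: row 2 has {1,2,4,8,9}; col 7 has {1,3,4,7,9}; box has {1,2,4,5,8} → only 6 remains.
A4 = 4: row 4 has {3,5,7,9}; col 1 has {1,2,5,6,8}; box has {2,3,5,6,8} → only 4 remains.
F4 = 2: row 4 has {3,4,5,7,9}; col 6 has {1,6,7,8,9}; box has {3,5,6,7,9}; anti-diagonal has {4,5,8} → only 2 remains.
G4 = 8: row 4 has {2,3,4,5,7,9}; col 7 has {1,3,4,6,7,9}; box has {2,3,4,5,7} → only 8 remains.
C5 = 7: row 5 has {2,3,5,6}; col 3 has {1,2,3,4,8,9}; box has {2,3,4,5,6,8} → only 7 remains.
E5 = 1: row 5 has {2,3,5,6,7}; col 5 has {3,4,5,6,7,8}; box has {2,3,5,6,7,9}; main diagonal has {2,4,6,9}; anti-diagonal has {2,4,5,8} → only 1 remains.
F5 = 4: row 5 has {1,2,3,5,6,7}; col 6 has {1,2,6,7,8,9}; box has {1,2,3,5,6,7,9} → only 4 remains.
C7 = 6: row 7 has {7,8}; col 3 has {1,2,3,4,7,8,9}; box has {1,4,5,8,9}; anti-diagonal has {1,2,4,5,8} → only 6 remains.
G7 = 5: row 7 has {6,7,8}; col 7 has {1,3,4,6,7,8,9}; box has {4,7,9}; main diagonal has {1,2,4,6,9} → only 5 remains.
G8 = 2: row 8 has {1,4,5,8,9}; col 7 has {1,3,4,5,6,7,8,9}; box has {4,5,7,9} → only 2 remains.
A9 = 3: row 9 has {1,4,6,7,9}; col 1 has {1,2,4,5,6,8}; box has {1,4,5,6,8,9}; anti-diagonal has {1,2,4,5,6,8} → only 3 remains.
E9 = 2: row 9 has {1,3,4,6,7,9}; col 5 has {1,3,4,5,6,7,8}; box has {1,6,7,8} → only 2 remains.
F9 = 5: row 9 has {1,2,3,4,6,7,9}; col 6 has {1,2,4,6,7,8,9}; box has {1,2,6,7,8} → only 5 remains.
J9 = 8: row 9 has {1,2,3,4,5,6,7,9}; col 9 has {2,4,5}; box has {2,4,5,7,9}; main diagonal has {1,2,4,5,6,9} → only 8 remains.
A1 = 7: row 1 has {1,4,5,6}; col 1 has {1,2,3,4,5,6,8}; box has {1,2,4,6}; main diagonal has {1,2,4,5,6,8,9} → only 7 remains.
F1 = 3: row 1 has {1,4,5,6,7}; col 6 has {1,2,4,5,6,7,8,9}; box has {4,5,6,8,9} → only 3 remains.
J1 = 9: row 1 has {1,3,4,5,6,7}; col 9 has {2,4,5,8}; box has {1,2,4,5,6,8}; anti-diagonal has {1,2,3,4,5,6,8} → only 9 remains.
B2 = 3: row 2 has {1,2,4,6,8,9}; col 2 has {4,5,6}; box has {1,2,4,6,7}; main diagonal has {1,2,4,5,6,7,8,9} → only 3 remains.
C2 = 5: row 2 has {1,2,3,4,6,8,9}; col 3 has {1,2,3,4,6,7,8,9}; box has {1,2,3,4,6,7} → only 5 remains.
D2 = 7: row 2 has {1,2,3,4,5,6,8,9}; col 4 has {5,6,9}; box has {3,4,5,6,8,9} → only 7 remains.
A3 = 9: row 3 has {2,4,5,6,8}; col 1 has {1,2,3,4,5,6,7,8}; box has {1,2,3,4,5,6,7} → only 9 remains.
D3 = 1: row 3 has {2,4,5,6,8,9}; col 4 has {5,6,7,9}; box has {3,4,5,6,7,8,9} → only 1 remains.
H3 = 3: row 3 has {1,2,4,5,6,8,9}; col 8 has {2,4,5,7,8}; box has {1,2,4,5,6,8,9} → only 3 remains.
J3 = 7: row 3 has {1,2,3,4,5,6,8,9}; col 9 has {2,4,5,8,9}; box has {1,2,3,4,5,6,8,9} → only 7 remains.
B5 = 9: row 5 has {1,2,3,4,5,6,7}; col 2 has {3,4,5,6}; box has {2,3,4,5,6,7,8} → only 9 remains.
D5 = 8: row 5 has {1,2,3,4,5,6,7,9}; col 4 has {1,5,6,7,9}; box has {1,2,3,4,5,6,7,9} → only 8 remains.
B6 = 1: row 6 has {2,3,4,5,6,7,8}; col 2 has {3,4,5,6,9}; box has {2,3,4,5,6,7,8,9} → only 1 remains.
H6 = 9: row 6 has {1,2,3,4,5,6,7,8}; col 8 has {2,3,4,5,7,8}; box has {2,3,4,5,7,8} → only 9 remains.
B7 = 2: row 7 has {5,6,7,8}; col 2 has {1,3,4,5,6,9}; box has {1,3,4,5,6,8,9} → only 2 remains.
E7 = 9: row 7 has {2,5,6,7,8}; col 5 has {1,2,3,4,5,6,7,8}; box has {1,2,5,6,7,8} → only 9 remains.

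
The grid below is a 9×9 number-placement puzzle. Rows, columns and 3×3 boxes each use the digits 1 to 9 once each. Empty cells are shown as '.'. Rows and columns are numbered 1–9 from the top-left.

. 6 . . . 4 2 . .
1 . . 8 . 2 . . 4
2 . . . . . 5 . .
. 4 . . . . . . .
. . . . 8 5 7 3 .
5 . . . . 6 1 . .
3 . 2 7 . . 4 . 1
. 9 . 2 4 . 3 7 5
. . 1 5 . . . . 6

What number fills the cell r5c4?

4

r3c3 = 4: in row 3, 4 can only go here (every other open cell in that row sees a 4).
r4c8 = 5: in row 4, 5 can only go here (every other open cell in that row sees a 5).
r5c4 = 4: in row 5, 4 can only go here (every other open cell in that row sees a 4).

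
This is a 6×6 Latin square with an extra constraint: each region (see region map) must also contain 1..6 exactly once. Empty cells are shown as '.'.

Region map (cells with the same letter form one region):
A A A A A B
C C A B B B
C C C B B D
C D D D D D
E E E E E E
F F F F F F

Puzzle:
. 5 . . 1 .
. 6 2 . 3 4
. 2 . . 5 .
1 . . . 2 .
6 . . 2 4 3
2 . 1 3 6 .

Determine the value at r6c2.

4

r2c1 = 5 (sole candidate).
r2c4 = 1 (sole candidate).
r3c4 = 6 (sole candidate).
r3c6 = 1 (sole candidate).
r5c2 = 1 (sole candidate).
r5c3 = 5 (sole candidate).
r6c2 = 4: row 6 has {1,2,3,6}; col 2 has {1,2,5,6}; region has {1,2,3,6} → only 4 remains.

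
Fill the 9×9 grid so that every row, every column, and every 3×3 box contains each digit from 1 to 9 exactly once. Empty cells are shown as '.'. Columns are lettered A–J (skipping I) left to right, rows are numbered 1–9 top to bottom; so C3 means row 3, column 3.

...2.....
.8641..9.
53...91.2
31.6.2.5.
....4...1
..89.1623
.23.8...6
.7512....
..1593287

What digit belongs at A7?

J2 = 5: row 2 has {1,4,6,8,9}; col 9 has {1,2,3,6,7}; box has {1,2,9} → only 5 remains.
E4 = 7: row 4 has {1,2,3,5,6}; col 5 has {1,2,4,8,9}; box has {1,2,4,6,9} → only 7 remains.
H5 = 7: row 5 has {1,4}; col 8 has {2,5,8,9}; box has {1,2,3,5,6} → only 7 remains.
E6 = 5: row 6 has {1,2,3,6,8,9}; col 5 has {1,2,4,7,8,9}; box has {1,2,4,6,7,9} → only 5 remains.
D7 = 7: row 7 has {2,3,6,8}; col 4 has {1,2,4,5,6,9}; box has {1,2,3,5,8,9} → only 7 remains.
F7 = 4: row 7 has {2,3,6,7,8}; col 6 has {1,2,3,9}; box has {1,2,3,5,7,8,9} → only 4 remains.
H7 = 1: row 7 has {2,3,4,6,7,8}; col 8 has {2,5,7,8,9}; box has {2,6,7,8} → only 1 remains.
F8 = 6: row 8 has {1,2,5,7}; col 6 has {1,2,3,4,9}; box has {1,2,3,4,5,7,8,9} → only 6 remains.
F2 = 7: row 2 has {1,4,5,6,8,9}; col 6 has {1,2,3,4,6,9}; box has {1,2,4,9} → only 7 remains.
G2 = 3: row 2 has {1,4,5,6,7,8,9}; col 7 has {1,2,6}; box has {1,2,5,9} → only 3 remains.
D3 = 8: row 3 has {1,2,3,5,9}; col 4 has {1,2,4,5,6,7,9}; box has {1,2,4,7,9} → only 8 remains.
E3 = 6: row 3 has {1,2,3,5,8,9}; col 5 has {1,2,4,5,7,8,9}; box has {1,2,4,7,8,9} → only 6 remains.
H3 = 4: row 3 has {1,2,3,5,6,8,9}; col 8 has {1,2,5,7,8,9}; box has {1,2,3,5,9} → only 4 remains.
D5 = 3: row 5 has {1,4,7}; col 4 has {1,2,4,5,6,7,8,9}; box has {1,2,4,5,6,7,9} → only 3 remains.
F5 = 8: row 5 has {1,3,4,7}; col 6 has {1,2,3,4,6,7,9}; box has {1,2,3,4,5,6,7,9} → only 8 remains.
G5 = 9: row 5 has {1,3,4,7,8}; col 7 has {1,2,3,6}; box has {1,2,3,5,6,7} → only 9 remains.
B6 = 4: row 6 has {1,2,3,5,6,8,9}; col 2 has {1,2,3,7,8}; box has {1,3,8} → only 4 remains.
A7 = 9: row 7 has {1,2,3,4,6,7,8}; col 1 has {3,5}; box has {1,2,3,5,7} → only 9 remains.

9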